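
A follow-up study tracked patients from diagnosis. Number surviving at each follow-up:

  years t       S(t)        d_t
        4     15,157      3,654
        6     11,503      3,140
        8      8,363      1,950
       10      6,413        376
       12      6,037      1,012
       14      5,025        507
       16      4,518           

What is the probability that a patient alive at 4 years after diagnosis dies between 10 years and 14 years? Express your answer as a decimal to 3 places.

0.092

This is the probability of reaching 10 but not 14, conditional on being alive at 4: (S(10) − S(14)) / S(4).
= (6,413 − 5,025) / 15,157 = 1,388 / 15,157 = 0.091575.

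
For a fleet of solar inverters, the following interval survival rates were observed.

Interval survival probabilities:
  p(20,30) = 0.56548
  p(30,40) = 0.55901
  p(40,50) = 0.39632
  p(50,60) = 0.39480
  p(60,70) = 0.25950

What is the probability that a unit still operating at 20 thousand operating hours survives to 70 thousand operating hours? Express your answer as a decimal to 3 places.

0.013

P(survive 20→70) = 0.56548 × 0.55901 × 0.39632 × 0.39480 × 0.25950.
= 0.012835.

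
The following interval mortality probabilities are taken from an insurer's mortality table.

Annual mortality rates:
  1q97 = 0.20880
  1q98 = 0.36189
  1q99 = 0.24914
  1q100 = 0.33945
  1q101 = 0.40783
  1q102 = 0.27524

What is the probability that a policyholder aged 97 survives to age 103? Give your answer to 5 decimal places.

Survival from 97 to 103 is the product of surviving each interval: (1 − 0.20880) × (1 − 0.36189) × (1 − 0.24914) × (1 − 0.33945) × (1 − 0.40783) × (1 − 0.27524).
= 0.79120 × 0.63811 × 0.75086 × 0.66055 × 0.59217 × 0.72476 = 0.107470.

0.10747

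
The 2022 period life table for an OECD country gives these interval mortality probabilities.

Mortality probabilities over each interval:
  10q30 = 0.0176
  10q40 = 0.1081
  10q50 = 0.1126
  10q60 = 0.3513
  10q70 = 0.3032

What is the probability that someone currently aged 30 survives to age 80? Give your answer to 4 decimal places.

0.3515

Chaining the interval survival probabilities: (1 − 0.0176) × (1 − 0.1081) × (1 − 0.1126) × (1 − 0.3513) × (1 − 0.3032).
= 0.9824 × 0.8919 × 0.8874 × 0.6487 × 0.6968 = 0.351460.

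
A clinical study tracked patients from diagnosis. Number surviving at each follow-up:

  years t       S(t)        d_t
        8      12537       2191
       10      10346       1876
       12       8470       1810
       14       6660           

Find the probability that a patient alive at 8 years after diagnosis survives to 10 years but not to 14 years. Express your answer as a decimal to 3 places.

This is the probability of reaching 10 but not 14, conditional on being alive at 8: (S(10) − S(14)) / S(8).
= (10346 − 6660) / 12537 = 3686 / 12537 = 0.294010.

0.294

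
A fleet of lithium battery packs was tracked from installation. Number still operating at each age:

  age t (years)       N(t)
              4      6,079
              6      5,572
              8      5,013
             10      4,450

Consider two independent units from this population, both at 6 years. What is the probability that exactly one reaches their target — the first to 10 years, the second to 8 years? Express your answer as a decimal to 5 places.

p₁ = N(10)/N(6) = 4,450/5,572 = 0.798636; p₂ = N(8)/N(6) = 5,013/5,572 = 0.899677.
P(exactly one) = p₁(1−p₂) + (1−p₁)p₂ = 0.080122 + 0.181163 = 0.261284.

0.26128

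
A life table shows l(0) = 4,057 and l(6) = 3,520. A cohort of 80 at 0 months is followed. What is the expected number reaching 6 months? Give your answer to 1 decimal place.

The relevant probability is 3,520/4,057 = 0.867636.
Expected number = 80 × 0.867636 = 69.4.

69.4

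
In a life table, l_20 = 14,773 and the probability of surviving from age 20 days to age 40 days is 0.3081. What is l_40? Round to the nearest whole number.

4552

l_40 = l_20 × p = 14,773 × 0.3081 = 4552.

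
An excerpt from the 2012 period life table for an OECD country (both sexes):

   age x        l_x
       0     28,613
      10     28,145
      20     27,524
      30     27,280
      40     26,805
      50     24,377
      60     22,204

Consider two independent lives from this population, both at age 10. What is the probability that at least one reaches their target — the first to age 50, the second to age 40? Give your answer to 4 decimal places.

0.9936

p₁ = l_50/l_10 = 24,377/28,145 = 0.866122; p₂ = l_40/l_10 = 26,805/28,145 = 0.952389.
P(at least one) = 1 − (1−p₁)(1−p₂) = 1 − 0.133878 × 0.047611 = 0.993626.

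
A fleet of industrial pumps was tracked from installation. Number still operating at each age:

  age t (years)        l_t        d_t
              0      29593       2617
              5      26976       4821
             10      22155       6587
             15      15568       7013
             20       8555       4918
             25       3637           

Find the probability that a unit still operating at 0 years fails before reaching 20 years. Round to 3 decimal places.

P(fail before 20 | operational at 0) = 1 − l_20/l_0 = 1 − 8555/29593 = (21038)/29593 = 0.710911.

0.711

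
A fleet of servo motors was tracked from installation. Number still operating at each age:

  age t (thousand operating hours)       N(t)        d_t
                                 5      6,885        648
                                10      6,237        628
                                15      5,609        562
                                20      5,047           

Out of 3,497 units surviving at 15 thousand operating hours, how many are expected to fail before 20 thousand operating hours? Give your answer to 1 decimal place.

The relevant probability is 1 − 5,047/5,609 = 0.100196.
Expected number = 3,497 × 0.100196 = 350.4.

350.4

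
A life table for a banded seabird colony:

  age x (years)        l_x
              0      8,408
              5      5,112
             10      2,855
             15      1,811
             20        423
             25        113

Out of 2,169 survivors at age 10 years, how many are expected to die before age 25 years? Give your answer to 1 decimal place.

2083.2

The relevant probability is 1 − 113/2,855 = 0.960420.
Expected number = 2,169 × 0.960420 = 2083.2.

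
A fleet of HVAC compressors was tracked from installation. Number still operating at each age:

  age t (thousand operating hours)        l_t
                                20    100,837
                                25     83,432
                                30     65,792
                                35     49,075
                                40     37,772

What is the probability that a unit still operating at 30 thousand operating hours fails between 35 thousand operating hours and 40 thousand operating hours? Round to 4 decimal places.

This is the probability of reaching 35 but not 40, conditional on being operational at 30: (l_35 − l_40) / l_30.
= (49,075 − 37,772) / 65,792 = 11,303 / 65,792 = 0.171799.

0.1718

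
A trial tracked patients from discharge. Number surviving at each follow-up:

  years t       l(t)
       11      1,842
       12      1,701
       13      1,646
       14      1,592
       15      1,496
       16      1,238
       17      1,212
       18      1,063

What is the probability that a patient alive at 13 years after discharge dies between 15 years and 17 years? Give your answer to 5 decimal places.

0.17254

This is the probability of reaching 15 but not 17, conditional on being alive at 13: (l(15) − l(17)) / l(13).
= (1,496 − 1,212) / 1,646 = 284 / 1,646 = 0.172539.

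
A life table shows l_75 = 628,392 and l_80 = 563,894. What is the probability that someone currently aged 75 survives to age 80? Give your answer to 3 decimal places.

We want 5p75 = l_80/l_75.
The conditional survival probability is l_80/l_75 = 563,894/628,392 = 0.897360.

0.897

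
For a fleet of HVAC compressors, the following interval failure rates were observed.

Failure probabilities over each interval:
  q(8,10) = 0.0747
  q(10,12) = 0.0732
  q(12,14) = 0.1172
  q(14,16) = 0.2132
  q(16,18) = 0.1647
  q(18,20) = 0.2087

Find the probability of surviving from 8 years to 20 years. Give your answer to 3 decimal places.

Chaining the interval survival probabilities: (1 − 0.0747) × (1 − 0.0732) × (1 − 0.1172) × (1 − 0.2132) × (1 − 0.1647) × (1 − 0.2087).
= 0.9253 × 0.9268 × 0.8828 × 0.7868 × 0.8353 × 0.7913 = 0.393712.

0.394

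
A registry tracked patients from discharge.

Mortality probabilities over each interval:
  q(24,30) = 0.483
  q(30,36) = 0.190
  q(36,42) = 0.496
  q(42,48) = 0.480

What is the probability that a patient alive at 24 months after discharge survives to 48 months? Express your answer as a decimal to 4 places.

The overall survival probability is (1 − 0.483) × (1 − 0.190) × (1 − 0.496) × (1 − 0.480).
= 0.517 × 0.810 × 0.504 × 0.520 = 0.109751.

0.1098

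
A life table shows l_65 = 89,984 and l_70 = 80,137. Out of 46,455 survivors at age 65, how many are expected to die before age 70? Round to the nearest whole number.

The relevant probability is 1 − 80,137/89,984 = 0.109431.
Expected number = 46,455 × 0.109431 = 5084.

5084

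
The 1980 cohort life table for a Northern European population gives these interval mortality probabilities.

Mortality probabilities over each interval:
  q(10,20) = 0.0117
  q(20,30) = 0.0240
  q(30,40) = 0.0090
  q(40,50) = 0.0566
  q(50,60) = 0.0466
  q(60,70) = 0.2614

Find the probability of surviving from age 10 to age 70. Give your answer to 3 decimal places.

0.635

Survival from 10 to 70 is the product of surviving each interval: (1 − 0.0117) × (1 − 0.0240) × (1 − 0.0090) × (1 − 0.0566) × (1 − 0.0466) × (1 − 0.2614).
= 0.9883 × 0.9760 × 0.9910 × 0.9434 × 0.9534 × 0.7386 = 0.635028.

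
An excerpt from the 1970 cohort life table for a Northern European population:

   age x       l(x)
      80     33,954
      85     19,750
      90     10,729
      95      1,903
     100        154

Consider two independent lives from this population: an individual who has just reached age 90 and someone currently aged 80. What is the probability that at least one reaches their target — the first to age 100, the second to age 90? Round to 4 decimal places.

p₁ = l(100)/l(90) = 154/10,729 = 0.014354; p₂ = l(90)/l(80) = 10,729/33,954 = 0.315986.
P(at least one) = 1 − (1−p₁)(1−p₂) = 1 − 0.985646 × 0.684014 = 0.325804.

0.3258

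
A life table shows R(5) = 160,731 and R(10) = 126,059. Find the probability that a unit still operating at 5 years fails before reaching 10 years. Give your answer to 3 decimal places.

P(fail before 10 | operational at 5) = 1 − R(10)/R(5) = 1 − 126,059/160,731 = (34,672)/160,731 = 0.215714.

0.216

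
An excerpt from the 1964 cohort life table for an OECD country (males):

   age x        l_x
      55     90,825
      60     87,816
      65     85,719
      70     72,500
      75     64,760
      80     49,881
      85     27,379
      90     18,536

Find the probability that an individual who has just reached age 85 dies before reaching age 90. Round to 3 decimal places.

P(die before 90 | alive at 85) = 1 − l_90/l_85 = 1 − 18,536/27,379 = (8,843)/27,379 = 0.322985.

0.323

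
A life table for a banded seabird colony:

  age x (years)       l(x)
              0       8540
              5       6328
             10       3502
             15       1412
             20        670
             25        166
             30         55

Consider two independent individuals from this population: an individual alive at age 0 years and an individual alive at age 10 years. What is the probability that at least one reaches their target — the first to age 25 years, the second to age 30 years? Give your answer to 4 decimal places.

p₁ = l(25)/l(0) = 166/8540 = 0.019438; p₂ = l(30)/l(10) = 55/3502 = 0.015705.
P(at least one) = 1 − (1−p₁)(1−p₂) = 1 − 0.980562 × 0.984295 = 0.034838.

0.0348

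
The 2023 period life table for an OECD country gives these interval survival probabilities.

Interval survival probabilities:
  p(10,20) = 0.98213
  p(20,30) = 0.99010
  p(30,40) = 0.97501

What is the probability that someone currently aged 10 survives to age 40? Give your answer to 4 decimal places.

The overall survival probability is 0.98213 × 0.99010 × 0.97501.
= 0.948106.

0.9481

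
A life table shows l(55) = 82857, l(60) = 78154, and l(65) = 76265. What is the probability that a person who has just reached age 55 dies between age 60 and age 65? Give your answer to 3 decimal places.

0.023

This is the probability of reaching 60 but not 65, conditional on being alive at 55: (l(60) − l(65)) / l(55).
= (78154 − 76265) / 82857 = 1889 / 82857 = 0.022798.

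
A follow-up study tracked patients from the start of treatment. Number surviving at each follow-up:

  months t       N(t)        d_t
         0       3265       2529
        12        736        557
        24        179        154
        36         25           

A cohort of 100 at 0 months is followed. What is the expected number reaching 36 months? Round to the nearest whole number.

1

The relevant probability is 25/3265 = 0.007657.
Expected number = 100 × 0.007657 = 1.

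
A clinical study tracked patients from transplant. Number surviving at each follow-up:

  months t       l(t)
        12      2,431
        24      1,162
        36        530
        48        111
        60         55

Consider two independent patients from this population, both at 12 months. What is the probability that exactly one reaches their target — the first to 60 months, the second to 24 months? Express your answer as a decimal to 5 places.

0.47899

p₁ = l(60)/l(12) = 55/2,431 = 0.022624; p₂ = l(24)/l(12) = 1,162/2,431 = 0.477993.
P(exactly one) = p₁(1−p₂) + (1−p₁)p₂ = 0.011810 + 0.467179 = 0.478989.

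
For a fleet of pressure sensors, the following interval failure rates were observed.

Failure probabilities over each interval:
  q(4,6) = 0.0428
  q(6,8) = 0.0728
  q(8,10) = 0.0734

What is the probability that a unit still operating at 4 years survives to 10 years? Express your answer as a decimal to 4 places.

P(survive 4→10) = (1 − 0.0428) × (1 − 0.0728) × (1 − 0.0734).
= 0.9572 × 0.9272 × 0.9266 = 0.822372.

0.8224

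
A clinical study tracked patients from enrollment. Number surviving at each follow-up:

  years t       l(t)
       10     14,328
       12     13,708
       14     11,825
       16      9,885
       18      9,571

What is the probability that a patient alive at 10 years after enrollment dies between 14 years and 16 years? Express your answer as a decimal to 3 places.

0.135

This is the probability of reaching 14 but not 16, conditional on being alive at 10: (l(14) − l(16)) / l(10).
= (11,825 − 9,885) / 14,328 = 1,940 / 14,328 = 0.135399.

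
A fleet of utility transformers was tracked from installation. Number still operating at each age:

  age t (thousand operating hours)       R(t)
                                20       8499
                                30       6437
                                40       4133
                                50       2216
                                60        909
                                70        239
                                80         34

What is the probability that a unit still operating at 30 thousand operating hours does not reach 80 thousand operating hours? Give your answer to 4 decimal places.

0.9947

P(fail before 80 | operational at 30) = 1 − R(80)/R(30) = 1 − 34/6437 = (6403)/6437 = 0.994718.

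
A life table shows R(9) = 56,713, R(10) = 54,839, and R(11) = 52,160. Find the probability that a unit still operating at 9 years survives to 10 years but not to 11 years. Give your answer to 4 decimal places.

0.0472

This is the probability of reaching 10 but not 11, conditional on being operational at 9: (R(10) − R(11)) / R(9).
= (54,839 − 52,160) / 56,713 = 2,679 / 56,713 = 0.047238.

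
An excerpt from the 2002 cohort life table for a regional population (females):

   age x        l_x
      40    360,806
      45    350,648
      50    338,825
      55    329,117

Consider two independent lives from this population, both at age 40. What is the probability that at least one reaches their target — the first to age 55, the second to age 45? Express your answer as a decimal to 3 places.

p₁ = l_55/l_40 = 329,117/360,806 = 0.912172; p₂ = l_45/l_40 = 350,648/360,806 = 0.971846.
P(at least one) = 1 − (1−p₁)(1−p₂) = 1 − 0.087828 × 0.028154 = 0.997527.

0.998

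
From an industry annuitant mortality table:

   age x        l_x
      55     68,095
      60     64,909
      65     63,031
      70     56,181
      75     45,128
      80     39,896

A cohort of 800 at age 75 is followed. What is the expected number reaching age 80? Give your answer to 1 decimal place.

The relevant probability is 39,896/45,128 = 0.884063.
Expected number = 800 × 0.884063 = 707.3.

707.3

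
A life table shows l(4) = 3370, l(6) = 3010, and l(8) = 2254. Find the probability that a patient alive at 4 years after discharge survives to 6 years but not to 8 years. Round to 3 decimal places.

0.224

This is the probability of reaching 6 but not 8, conditional on being alive at 4: (l(6) − l(8)) / l(4).
= (3010 − 2254) / 3370 = 756 / 3370 = 0.224332.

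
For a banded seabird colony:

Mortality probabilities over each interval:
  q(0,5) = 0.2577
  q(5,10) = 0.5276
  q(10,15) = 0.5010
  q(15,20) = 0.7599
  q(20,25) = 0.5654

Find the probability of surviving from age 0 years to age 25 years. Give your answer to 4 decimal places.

Chaining the interval survival probabilities: (1 − 0.2577) × (1 − 0.5276) × (1 − 0.5010) × (1 − 0.7599) × (1 − 0.5654).
= 0.7423 × 0.4724 × 0.4990 × 0.2401 × 0.4346 = 0.018259.

0.0183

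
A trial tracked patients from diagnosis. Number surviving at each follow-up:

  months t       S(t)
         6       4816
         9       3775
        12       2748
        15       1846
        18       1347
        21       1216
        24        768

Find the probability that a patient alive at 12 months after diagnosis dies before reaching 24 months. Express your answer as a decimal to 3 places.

P(die before 24 | alive at 12) = 1 − S(24)/S(12) = 1 − 768/2748 = (1980)/2748 = 0.720524.

0.721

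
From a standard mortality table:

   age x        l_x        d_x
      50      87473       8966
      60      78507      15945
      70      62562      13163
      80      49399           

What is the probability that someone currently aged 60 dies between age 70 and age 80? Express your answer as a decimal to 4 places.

We want 10|10q60 = (l_70 − l_80)/l_60.
This is the probability of reaching 70 but not 80, conditional on being alive at 60: (l_70 − l_80) / l_60.
= (62562 − 49399) / 78507 = 13163 / 78507 = 0.167667.

0.1677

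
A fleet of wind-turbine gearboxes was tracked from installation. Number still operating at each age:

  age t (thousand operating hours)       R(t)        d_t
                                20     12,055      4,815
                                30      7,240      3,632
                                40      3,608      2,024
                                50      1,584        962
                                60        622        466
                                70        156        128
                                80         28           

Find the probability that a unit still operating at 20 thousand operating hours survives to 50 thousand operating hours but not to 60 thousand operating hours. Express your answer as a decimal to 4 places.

0.0798

This is the probability of reaching 50 but not 60, conditional on being operational at 20: (R(50) − R(60)) / R(20).
= (1,584 − 622) / 12,055 = 962 / 12,055 = 0.079801.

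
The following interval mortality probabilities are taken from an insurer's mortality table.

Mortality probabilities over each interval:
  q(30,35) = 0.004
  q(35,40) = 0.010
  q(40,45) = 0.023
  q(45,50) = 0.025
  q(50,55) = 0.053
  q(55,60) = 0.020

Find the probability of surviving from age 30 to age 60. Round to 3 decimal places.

P(survive 30→60) = (1 − 0.004) × (1 − 0.010) × (1 − 0.023) × (1 − 0.025) × (1 − 0.053) × (1 − 0.020).
= 0.996 × 0.990 × 0.977 × 0.975 × 0.947 × 0.980 = 0.871705.

0.872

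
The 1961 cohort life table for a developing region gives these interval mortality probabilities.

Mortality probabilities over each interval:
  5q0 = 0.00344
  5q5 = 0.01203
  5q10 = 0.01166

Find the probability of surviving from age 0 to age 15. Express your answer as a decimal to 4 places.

0.9731

15p0 = (1 − 0.00344) × (1 − 0.01203) × (1 − 0.01166).
= 0.99656 × 0.98797 × 0.98834 = 0.973091.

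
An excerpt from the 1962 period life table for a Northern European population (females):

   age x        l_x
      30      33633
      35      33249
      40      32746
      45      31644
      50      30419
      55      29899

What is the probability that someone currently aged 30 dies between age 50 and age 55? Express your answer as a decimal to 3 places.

We want 20|5q30 = (l_50 − l_55)/l_30.
This is the probability of reaching 50 but not 55, conditional on being alive at 30: (l_50 − l_55) / l_30.
= (30419 − 29899) / 33633 = 520 / 33633 = 0.015461.

0.015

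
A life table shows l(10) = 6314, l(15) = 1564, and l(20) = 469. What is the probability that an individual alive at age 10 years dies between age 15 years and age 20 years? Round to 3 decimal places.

This is the probability of reaching 15 but not 20, conditional on being alive at 10: (l(15) − l(20)) / l(10).
= (1564 − 469) / 6314 = 1095 / 6314 = 0.173424.

0.173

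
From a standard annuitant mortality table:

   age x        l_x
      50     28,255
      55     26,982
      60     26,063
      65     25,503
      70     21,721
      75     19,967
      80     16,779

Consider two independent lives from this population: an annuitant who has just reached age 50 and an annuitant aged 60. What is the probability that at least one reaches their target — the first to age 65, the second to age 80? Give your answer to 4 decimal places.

0.9653

p₁ = l_65/l_50 = 25,503/28,255 = 0.902601; p₂ = l_80/l_60 = 16,779/26,063 = 0.643786.
P(at least one) = 1 − (1−p₁)(1−p₂) = 1 − 0.097399 × 0.356214 = 0.965305.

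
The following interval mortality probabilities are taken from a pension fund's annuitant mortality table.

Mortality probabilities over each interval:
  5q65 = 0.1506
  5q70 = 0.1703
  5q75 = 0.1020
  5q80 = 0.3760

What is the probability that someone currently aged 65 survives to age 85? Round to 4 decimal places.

0.3949

Survival from 65 to 85 is the product of surviving each interval: (1 − 0.1506) × (1 − 0.1703) × (1 − 0.1020) × (1 − 0.3760).
= 0.8494 × 0.8297 × 0.8980 × 0.6240 = 0.394906.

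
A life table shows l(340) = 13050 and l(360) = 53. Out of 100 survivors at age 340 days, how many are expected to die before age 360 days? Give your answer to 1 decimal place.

The relevant probability is 1 − 53/13050 = 0.995939.
Expected number = 100 × 0.995939 = 99.6.

99.6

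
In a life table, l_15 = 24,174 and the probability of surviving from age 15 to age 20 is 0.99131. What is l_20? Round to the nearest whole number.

23964

l_20 = l_15 × p = 24,174 × 0.99131 = 23964.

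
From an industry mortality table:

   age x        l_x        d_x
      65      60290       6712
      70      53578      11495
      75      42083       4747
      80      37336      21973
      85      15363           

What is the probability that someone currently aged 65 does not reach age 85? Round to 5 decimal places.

0.74518

P(die before 85 | alive at 65) = 1 − l_85/l_65 = 1 − 15363/60290 = (44927)/60290 = 0.745182.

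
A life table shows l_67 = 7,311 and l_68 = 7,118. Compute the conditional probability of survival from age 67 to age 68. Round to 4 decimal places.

We want 1p67 = l_68/l_67.
The conditional survival probability is l_68/l_67 = 7,118/7,311 = 0.973601.

0.9736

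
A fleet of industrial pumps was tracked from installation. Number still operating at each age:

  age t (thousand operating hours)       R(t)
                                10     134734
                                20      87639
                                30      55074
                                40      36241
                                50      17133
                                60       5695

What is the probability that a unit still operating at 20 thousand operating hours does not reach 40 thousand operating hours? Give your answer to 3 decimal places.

0.586

P(fail before 40 | operational at 20) = 1 − R(40)/R(20) = 1 − 36241/87639 = (51398)/87639 = 0.586474.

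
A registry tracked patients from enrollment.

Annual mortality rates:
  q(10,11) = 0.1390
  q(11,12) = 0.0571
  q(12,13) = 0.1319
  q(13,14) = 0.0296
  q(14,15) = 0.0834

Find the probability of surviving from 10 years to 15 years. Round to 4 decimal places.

0.6269

Chaining the interval survival probabilities: (1 − 0.1390) × (1 − 0.0571) × (1 − 0.1319) × (1 − 0.0296) × (1 − 0.0834).
= 0.8610 × 0.9429 × 0.8681 × 0.9704 × 0.9166 = 0.626858.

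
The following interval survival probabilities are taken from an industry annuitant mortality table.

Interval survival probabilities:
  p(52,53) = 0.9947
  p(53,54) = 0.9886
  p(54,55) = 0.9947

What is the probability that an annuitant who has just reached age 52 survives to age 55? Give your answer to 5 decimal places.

0.97815

Chaining the interval survival probabilities: 0.9947 × 0.9886 × 0.9947.
= 0.978149.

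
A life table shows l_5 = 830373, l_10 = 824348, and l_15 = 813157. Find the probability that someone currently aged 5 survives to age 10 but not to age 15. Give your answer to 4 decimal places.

We want 5|5q5 = (l_10 − l_15)/l_5.
This is the probability of reaching 10 but not 15, conditional on being alive at 5: (l_10 − l_15) / l_5.
= (824348 − 813157) / 830373 = 11191 / 830373 = 0.013477.

0.0135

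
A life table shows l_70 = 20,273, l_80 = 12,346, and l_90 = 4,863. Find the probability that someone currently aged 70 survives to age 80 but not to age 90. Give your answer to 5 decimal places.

We want 10|10q70 = (l_80 − l_90)/l_70.
This is the probability of reaching 80 but not 90, conditional on being alive at 70: (l_80 − l_90) / l_70.
= (12,346 − 4,863) / 20,273 = 7,483 / 20,273 = 0.369112.

0.36911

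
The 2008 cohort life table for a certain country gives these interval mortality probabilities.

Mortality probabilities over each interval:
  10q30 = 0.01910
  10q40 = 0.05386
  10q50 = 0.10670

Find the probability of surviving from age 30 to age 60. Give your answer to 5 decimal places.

Survival from 30 to 60 is the product of surviving each interval: (1 − 0.01910) × (1 − 0.05386) × (1 − 0.10670).
= 0.98090 × 0.94614 × 0.89330 = 0.829044.

0.82904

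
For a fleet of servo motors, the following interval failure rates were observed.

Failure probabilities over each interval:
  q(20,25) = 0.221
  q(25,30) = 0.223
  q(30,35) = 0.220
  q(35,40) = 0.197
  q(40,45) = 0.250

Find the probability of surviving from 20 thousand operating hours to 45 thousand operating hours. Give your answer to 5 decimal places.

0.28433

P(survive 20→45) = (1 − 0.221) × (1 − 0.223) × (1 − 0.220) × (1 − 0.197) × (1 − 0.250).
= 0.779 × 0.777 × 0.780 × 0.803 × 0.750 = 0.284335.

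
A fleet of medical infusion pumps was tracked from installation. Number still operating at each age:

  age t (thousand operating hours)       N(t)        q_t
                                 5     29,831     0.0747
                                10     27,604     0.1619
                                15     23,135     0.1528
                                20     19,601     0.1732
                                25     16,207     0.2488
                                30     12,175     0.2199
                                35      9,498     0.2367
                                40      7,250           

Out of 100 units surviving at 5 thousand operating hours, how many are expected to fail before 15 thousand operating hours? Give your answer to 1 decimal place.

The relevant probability is 1 − 23,135/29,831 = 0.224464.
Expected number = 100 × 0.224464 = 22.4.

22.4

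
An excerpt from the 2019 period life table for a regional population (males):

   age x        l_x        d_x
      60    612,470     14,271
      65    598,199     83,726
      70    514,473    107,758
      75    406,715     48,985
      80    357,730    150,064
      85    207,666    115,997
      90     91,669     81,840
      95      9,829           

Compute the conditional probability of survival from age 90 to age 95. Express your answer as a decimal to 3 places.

The conditional survival probability is l_95/l_90 = 9,829/91,669 = 0.107223.

0.107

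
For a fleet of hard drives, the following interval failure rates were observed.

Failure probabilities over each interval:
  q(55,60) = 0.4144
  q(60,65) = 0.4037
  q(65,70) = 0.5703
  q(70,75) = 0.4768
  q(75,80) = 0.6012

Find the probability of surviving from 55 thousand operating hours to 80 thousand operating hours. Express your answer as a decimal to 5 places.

The overall survival probability is (1 − 0.4144) × (1 − 0.4037) × (1 − 0.5703) × (1 − 0.4768) × (1 − 0.6012).
= 0.5856 × 0.5963 × 0.4297 × 0.5232 × 0.3988 = 0.031308.

0.03131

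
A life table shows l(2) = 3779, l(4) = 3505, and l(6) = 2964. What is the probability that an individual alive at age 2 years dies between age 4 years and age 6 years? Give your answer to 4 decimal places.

0.1432

This is the probability of reaching 4 but not 6, conditional on being alive at 2: (l(4) − l(6)) / l(2).
= (3505 − 2964) / 3779 = 541 / 3779 = 0.143160.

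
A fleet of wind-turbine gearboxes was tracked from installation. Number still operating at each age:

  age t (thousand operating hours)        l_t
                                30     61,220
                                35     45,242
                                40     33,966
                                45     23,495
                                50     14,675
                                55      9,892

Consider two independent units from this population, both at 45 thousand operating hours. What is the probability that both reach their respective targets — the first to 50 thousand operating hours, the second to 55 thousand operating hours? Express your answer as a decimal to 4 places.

0.2630

p₁ = l_50/l_45 = 14,675/23,495 = 0.624601; p₂ = l_55/l_45 = 9,892/23,495 = 0.421026.
P(both) = p₁ × p₂ = 0.624601 × 0.421026 = 0.262973.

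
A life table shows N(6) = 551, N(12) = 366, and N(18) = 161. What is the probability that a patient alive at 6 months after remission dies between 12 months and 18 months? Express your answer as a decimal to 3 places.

0.372

This is the probability of reaching 12 but not 18, conditional on being alive at 6: (N(12) − N(18)) / N(6).
= (366 − 161) / 551 = 205 / 551 = 0.372051.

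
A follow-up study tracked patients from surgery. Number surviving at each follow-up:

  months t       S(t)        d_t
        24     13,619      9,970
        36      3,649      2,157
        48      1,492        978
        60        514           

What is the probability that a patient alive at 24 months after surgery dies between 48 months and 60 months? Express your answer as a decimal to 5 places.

0.07181

This is the probability of reaching 48 but not 60, conditional on being alive at 24: (S(48) − S(60)) / S(24).
= (1,492 − 514) / 13,619 = 978 / 13,619 = 0.071811.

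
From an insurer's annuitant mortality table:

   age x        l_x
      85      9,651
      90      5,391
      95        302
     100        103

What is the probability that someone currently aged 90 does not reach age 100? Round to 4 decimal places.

0.9809

P(die before 100 | alive at 90) = 1 − l_100/l_90 = 1 − 103/5,391 = (5,288)/5,391 = 0.980894.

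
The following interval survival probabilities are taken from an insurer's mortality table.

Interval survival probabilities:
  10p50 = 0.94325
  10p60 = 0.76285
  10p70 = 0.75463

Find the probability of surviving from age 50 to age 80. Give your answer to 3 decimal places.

0.543

30p50 = 0.94325 × 0.76285 × 0.75463.
= 0.543000.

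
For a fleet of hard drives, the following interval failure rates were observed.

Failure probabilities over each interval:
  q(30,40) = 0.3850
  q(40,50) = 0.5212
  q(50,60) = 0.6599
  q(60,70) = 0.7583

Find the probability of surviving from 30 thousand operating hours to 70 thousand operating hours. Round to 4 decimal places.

0.0242

The overall survival probability is (1 − 0.3850) × (1 − 0.5212) × (1 − 0.6599) × (1 − 0.7583).
= 0.6150 × 0.4788 × 0.3401 × 0.2417 = 0.024205.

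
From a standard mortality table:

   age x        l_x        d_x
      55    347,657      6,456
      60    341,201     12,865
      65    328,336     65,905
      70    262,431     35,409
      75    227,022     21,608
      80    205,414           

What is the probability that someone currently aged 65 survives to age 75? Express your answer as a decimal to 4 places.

0.6914

We want 10p65 = l_75/l_65.
The conditional survival probability is l_75/l_65 = 227,022/328,336 = 0.691432.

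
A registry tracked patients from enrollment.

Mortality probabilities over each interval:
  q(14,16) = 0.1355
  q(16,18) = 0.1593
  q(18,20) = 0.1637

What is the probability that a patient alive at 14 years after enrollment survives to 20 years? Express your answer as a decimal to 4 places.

0.6078

P(survive 14→20) = (1 − 0.1355) × (1 − 0.1593) × (1 − 0.1637).
= 0.8645 × 0.8407 × 0.8363 = 0.607810.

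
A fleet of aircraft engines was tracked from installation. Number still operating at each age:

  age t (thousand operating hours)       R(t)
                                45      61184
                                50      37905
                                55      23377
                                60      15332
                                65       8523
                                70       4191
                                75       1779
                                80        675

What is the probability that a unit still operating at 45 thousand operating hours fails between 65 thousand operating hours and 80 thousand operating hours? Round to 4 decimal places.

0.1283

This is the probability of reaching 65 but not 80, conditional on being operational at 45: (R(65) − R(80)) / R(45).
= (8523 − 675) / 61184 = 7848 / 61184 = 0.128269.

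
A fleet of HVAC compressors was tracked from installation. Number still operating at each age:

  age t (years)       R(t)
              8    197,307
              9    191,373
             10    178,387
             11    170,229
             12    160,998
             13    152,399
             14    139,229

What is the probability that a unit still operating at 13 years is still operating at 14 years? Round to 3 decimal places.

The conditional survival probability is R(14)/R(13) = 139,229/152,399 = 0.913582.

0.914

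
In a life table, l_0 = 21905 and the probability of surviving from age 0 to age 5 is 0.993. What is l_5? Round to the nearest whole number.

21752

l_5 = l_0 × p = 21905 × 0.993 = 21752.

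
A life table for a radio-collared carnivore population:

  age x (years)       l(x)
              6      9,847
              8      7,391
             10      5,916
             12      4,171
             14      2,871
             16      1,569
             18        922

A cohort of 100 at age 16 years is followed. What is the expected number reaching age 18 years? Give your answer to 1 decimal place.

The relevant probability is 922/1,569 = 0.587635.
Expected number = 100 × 0.587635 = 58.8.

58.8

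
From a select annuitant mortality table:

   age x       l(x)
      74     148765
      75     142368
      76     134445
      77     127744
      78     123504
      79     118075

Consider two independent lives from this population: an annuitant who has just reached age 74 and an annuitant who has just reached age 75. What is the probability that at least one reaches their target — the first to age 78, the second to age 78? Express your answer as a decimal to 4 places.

p₁ = l(78)/l(74) = 123504/148765 = 0.830195; p₂ = l(78)/l(75) = 123504/142368 = 0.867498.
P(at least one) = 1 − (1−p₁)(1−p₂) = 1 − 0.169805 × 0.132502 = 0.977500.

0.9775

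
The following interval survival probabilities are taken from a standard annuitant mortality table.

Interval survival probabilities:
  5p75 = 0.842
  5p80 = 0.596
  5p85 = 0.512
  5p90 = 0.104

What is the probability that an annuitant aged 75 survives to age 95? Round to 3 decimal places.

Survival from 75 to 95 is the product of surviving each interval: 0.842 × 0.596 × 0.512 × 0.104.
= 0.026722.

0.027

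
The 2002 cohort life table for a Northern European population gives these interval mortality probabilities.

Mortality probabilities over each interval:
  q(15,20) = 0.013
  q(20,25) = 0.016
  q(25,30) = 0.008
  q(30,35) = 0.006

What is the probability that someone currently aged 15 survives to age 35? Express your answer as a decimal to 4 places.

The overall survival probability is (1 − 0.013) × (1 − 0.016) × (1 − 0.008) × (1 − 0.006).
= 0.987 × 0.984 × 0.992 × 0.994 = 0.957658.

0.9577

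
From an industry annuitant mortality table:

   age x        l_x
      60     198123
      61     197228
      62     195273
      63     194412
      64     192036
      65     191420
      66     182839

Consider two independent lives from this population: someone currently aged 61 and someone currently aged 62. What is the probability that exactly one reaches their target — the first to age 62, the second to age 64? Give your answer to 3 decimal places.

p₁ = l_62/l_61 = 195273/197228 = 0.990088; p₂ = l_64/l_62 = 192036/195273 = 0.983423.
P(exactly one) = p₁(1−p₂) + (1−p₁)p₂ = 0.016413 + 0.009748 = 0.026160.

0.026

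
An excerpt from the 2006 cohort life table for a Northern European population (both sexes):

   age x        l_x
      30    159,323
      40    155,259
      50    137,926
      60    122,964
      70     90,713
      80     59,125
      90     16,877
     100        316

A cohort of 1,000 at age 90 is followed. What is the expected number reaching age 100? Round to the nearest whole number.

19

The relevant probability is 316/16,877 = 0.018724.
Expected number = 1,000 × 0.018724 = 19.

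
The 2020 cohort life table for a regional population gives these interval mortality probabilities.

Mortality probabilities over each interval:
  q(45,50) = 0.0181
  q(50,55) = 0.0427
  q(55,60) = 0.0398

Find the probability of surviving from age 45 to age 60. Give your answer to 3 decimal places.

0.903

The overall survival probability is (1 − 0.0181) × (1 − 0.0427) × (1 − 0.0398).
= 0.9819 × 0.9573 × 0.9602 = 0.902562.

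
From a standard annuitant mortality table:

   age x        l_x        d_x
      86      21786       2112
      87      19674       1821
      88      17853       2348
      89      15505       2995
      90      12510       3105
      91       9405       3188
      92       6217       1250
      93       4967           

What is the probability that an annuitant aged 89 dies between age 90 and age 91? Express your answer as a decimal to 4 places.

0.2003

This is the probability of reaching 90 but not 91, conditional on being alive at 89: (l_90 − l_91) / l_89.
= (12510 − 9405) / 15505 = 3105 / 15505 = 0.200258.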